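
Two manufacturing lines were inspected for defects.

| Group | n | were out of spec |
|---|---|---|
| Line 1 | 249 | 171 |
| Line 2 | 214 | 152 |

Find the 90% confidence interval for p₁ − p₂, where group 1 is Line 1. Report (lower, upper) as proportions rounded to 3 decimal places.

(-0.094, 0.047)

First, p̂₁ = 171/249 = 0.6867; p̂₂ = 152/214 = 0.7103.
The two standard errors are √(0.6867×0.3133/249) = 0.02939 and √(0.7103×0.2897/214) = 0.03101.
Because the samples are independent, SE_diff = √(0.02939² + 0.03101²) = 0.04272.
Using z* = 1.645 for 90%, ME = 1.645 × 0.04272 = 0.07027.
p̂₁ − p̂₂ = -0.0236; interval -0.0236 ± 0.07027 gives (-0.094, 0.047).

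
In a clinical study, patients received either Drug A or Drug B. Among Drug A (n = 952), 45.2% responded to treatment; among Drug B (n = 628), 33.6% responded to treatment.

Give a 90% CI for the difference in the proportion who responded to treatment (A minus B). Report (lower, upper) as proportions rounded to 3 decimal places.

(0.075, 0.157)

Each SE is √(p̂(1−p̂)/n): √(0.4520·0.5480/952) = 0.01613 and √(0.3360·0.6640/628) = 0.01885.
SE(p̂₁ − p̂₂) = √(SE₁² + SE₂²) = √(0.0002601769 + 0.0003553225) = 0.02481, since the two samples are independent.
At 90% confidence z* = 1.645; margin = 1.645 × 0.02481 = 0.04081.
The difference is 0.4520 − 0.3360 = 0.1160, so the interval is 0.1160 ± 0.04081 = (0.075, 0.157).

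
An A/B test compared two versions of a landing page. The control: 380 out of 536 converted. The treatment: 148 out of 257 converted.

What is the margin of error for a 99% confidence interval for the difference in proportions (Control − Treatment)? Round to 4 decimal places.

0.0941

p̂₁ = 380/536 = 0.7090 and p̂₂ = 148/257 = 0.5759.
SE₁ = √(p̂₁(1−p̂₁)/n₁) = √(0.7090·0.2910/536) = 0.01962; SE₂ = √(0.5759·0.4241/257) = 0.03083.
Independent samples: SE of the difference = √(SE₁² + SE₂²) = √(0.0003849444 + 0.0009504889) = 0.03654.
z* for 99% confidence is 2.576, so the margin of error is 2.576 × 0.03654 = 0.09413.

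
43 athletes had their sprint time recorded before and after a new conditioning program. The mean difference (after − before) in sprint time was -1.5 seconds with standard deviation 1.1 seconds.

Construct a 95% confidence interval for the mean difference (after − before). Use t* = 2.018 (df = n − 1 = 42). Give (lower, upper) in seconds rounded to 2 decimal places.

(-1.84, -1.16)

Paired design: SE = s_d/√n = 1.1/√43 = 0.1677.
t* = 2.018; margin of error = 2.018 × 0.1677 = 0.3384.
-1.5 ± 0.3384 → (-1.84, -1.16).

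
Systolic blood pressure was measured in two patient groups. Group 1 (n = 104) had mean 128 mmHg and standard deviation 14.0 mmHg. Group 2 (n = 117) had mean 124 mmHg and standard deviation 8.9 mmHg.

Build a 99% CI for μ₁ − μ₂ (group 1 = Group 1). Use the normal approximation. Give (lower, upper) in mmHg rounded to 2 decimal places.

(-0.12, 8.12)

SE₁ = s₁/√n₁ = 14.0/√104 = 1.3728; SE₂ = 8.9/√117 = 0.8228.
Independent samples, unequal variances: SE_diff = √(SE₁² + SE₂²) = √(1.88457984 + 0.67699984) = 1.6005.
z* = 2.576, so margin of error = 2.576 × 1.6005 = 4.1229.
Difference in means = 128 − 124 = 4.0000.
4.0000 ± 4.1229 → (-0.12, 8.12).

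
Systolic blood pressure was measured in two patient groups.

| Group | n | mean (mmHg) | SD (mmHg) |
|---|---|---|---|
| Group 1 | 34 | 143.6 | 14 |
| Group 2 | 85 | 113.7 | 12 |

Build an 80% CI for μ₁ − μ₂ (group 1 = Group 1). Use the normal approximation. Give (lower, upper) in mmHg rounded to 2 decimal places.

(26.40, 33.40)

Standard errors of each mean: 14/√34 = 2.4010 and 12/√85 = 1.3016.
SE(x̄₁ − x̄₂) = √(2.4010² + 1.3016²) = 2.7311 for independent samples with unequal variances.
With z* = 1.282, the margin is 1.282 × 2.7311 = 3.5013.
x̄₁ − x̄₂ = 143.6 − 113.7 = 29.9000; the interval is 29.9000 ± 3.5013 = (26.40, 33.40).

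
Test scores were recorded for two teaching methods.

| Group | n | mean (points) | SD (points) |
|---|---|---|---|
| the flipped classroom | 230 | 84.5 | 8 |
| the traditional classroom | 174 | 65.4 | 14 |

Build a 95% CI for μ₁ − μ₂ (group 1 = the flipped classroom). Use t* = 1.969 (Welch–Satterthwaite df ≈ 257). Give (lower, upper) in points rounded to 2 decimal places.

(16.77, 21.43)

Per-group SEs: s₁/√n₁ = 8/√230 = 0.5275, s₂/√n₂ = 14/√174 = 1.0613.
Unpooled SE of the difference: √(0.27825625 + 1.12635769) = 1.1852.
Margin of error = t* · SE = 1.969 × 1.1852 = 2.3337.
x̄₁ − x̄₂ = 84.5 − 65.4 = 19.1000.
CI: 19.1000 ± 2.3337 = (16.77, 21.43).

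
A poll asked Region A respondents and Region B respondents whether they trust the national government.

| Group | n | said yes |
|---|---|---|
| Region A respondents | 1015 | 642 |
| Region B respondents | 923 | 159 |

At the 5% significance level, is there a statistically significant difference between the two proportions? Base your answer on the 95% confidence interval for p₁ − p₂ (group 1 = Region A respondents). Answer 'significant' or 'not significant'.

significant

Sample proportions: 642/1015 = 0.6325, 159/923 = 0.1723.
Each SE is √(p̂(1−p̂)/n): √(0.6325·0.3675/1015) = 0.01513 and √(0.1723·0.8277/923) = 0.01243.
SE(p̂₁ − p̂₂) = √(SE₁² + SE₂²) = √(0.0002289169 + 0.0001545049) = 0.01958, since the two samples are independent.
At 95% confidence z* = 1.960; margin = 1.960 × 0.01958 = 0.03838.
The difference is 0.6325 − 0.1723 = 0.4602, so the interval is 0.4602 ± 0.03838 = (0.42182, 0.49858).
The interval (0.42182, 0.49858) does not contain 0, so the difference is significant.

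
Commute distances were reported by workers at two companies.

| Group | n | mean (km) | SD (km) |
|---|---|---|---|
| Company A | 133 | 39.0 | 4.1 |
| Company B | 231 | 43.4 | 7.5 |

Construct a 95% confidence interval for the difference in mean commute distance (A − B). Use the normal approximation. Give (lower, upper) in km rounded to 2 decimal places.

SE₁ = s₁/√n₁ = 4.1/√133 = 0.3555; SE₂ = 7.5/√231 = 0.4935.
Independent samples, unequal variances: SE_diff = √(SE₁² + SE₂²) = √(0.12638025 + 0.24354225) = 0.6082.
z* = 1.960, so margin of error = 1.960 × 0.6082 = 1.1921.
Difference in means = 39.0 − 43.4 = -4.4000.
-4.4000 ± 1.1921 → (-5.59, -3.21).

(-5.59, -3.21)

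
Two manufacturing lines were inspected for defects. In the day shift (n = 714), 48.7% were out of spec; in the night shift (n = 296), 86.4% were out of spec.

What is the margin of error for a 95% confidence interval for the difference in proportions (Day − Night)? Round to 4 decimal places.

SE₁ = √(p̂₁(1−p̂₁)/n₁) = √(0.4870·0.5130/714) = 0.01871; SE₂ = √(0.8640·0.1360/296) = 0.01992.
Independent samples: SE of the difference = √(SE₁² + SE₂²) = √(0.0003500641 + 0.0003968064) = 0.02733.
z* for 95% confidence is 1.960, so the margin of error is 1.960 × 0.02733 = 0.05357.

0.0536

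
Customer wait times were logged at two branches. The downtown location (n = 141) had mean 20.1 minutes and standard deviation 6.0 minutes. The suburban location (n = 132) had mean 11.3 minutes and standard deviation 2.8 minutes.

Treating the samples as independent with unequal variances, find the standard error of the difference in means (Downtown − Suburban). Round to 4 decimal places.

Standard errors of each mean: 6.0/√141 = 0.5053 and 2.8/√132 = 0.2437.
SE(x̄₁ − x̄₂) = √(0.5053² + 0.2437²) = 0.5610 for independent samples with unequal variances.

0.5610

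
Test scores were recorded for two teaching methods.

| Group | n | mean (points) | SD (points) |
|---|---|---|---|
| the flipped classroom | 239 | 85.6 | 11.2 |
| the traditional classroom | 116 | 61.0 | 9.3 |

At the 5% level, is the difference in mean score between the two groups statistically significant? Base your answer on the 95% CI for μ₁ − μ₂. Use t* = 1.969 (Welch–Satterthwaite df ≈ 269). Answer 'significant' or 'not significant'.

Standard errors of each mean: 11.2/√239 = 0.7245 and 9.3/√116 = 0.8635.
SE(x̄₁ − x̄₂) = √(0.7245² + 0.8635²) = 1.1272 for independent samples with unequal variances.
With t* = 1.969, the margin is 1.969 × 1.1272 = 2.2195.
x̄₁ − x̄₂ = 85.6 − 61.0 = 24.6000; the interval is 24.6000 ± 2.2195 = (22.3805, 26.8195).
The interval (22.3805, 26.8195) does not contain 0, so the difference is significant.

significant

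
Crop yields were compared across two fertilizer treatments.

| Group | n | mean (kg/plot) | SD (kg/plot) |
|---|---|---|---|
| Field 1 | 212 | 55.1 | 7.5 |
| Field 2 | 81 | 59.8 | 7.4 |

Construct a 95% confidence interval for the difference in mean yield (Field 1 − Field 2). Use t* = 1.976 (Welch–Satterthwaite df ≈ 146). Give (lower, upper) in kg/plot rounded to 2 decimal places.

(-6.62, -2.78)

Standard errors of each mean: 7.5/√212 = 0.5151 and 7.4/√81 = 0.8222.
SE(x̄₁ − x̄₂) = √(0.5151² + 0.8222²) = 0.9702 for independent samples with unequal variances.
With t* = 1.976, the margin is 1.976 × 0.9702 = 1.9171.
x̄₁ − x̄₂ = 55.1 − 59.8 = -4.7000; the interval is -4.7000 ± 1.9171 = (-6.62, -2.78).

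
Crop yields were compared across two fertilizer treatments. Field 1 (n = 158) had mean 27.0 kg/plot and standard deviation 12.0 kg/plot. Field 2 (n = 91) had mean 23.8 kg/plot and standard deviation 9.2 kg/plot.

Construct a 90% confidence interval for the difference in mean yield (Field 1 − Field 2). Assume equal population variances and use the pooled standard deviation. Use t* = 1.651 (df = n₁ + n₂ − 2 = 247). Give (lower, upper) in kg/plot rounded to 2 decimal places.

(0.80, 5.60)

s_p = √[((n₁−1)s₁² + (n₂−1)s₂²)/(n₁+n₂−2)] = √[(157·12.0² + 90·9.2²)/247] = 11.0621.
SE = 11.0621·√(1/158 + 1/91) = 1.4558.
With t* = 1.651, margin = 1.651 × 1.4558 = 2.4035.
x̄₁ − x̄₂ = 27.0 − 23.8 = 3.2000; interval 3.2000 ± 2.4035 = (0.80, 5.60).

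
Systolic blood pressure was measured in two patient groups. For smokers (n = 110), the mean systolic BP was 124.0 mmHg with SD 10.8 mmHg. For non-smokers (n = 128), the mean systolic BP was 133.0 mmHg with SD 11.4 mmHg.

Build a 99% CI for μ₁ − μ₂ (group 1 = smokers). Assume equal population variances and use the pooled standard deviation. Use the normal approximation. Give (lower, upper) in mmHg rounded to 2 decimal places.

(-12.73, -5.27)

s_p = √[((n₁−1)s₁² + (n₂−1)s₂²)/(n₁+n₂−2)] = √[(109·10.8² + 127·11.4²)/236] = 11.1269.
SE = 11.1269·√(1/110 + 1/128) = 1.4466.
With z* = 2.576, margin = 2.576 × 1.4466 = 3.7264.
x̄₁ − x̄₂ = 124.0 − 133.0 = -9.0000; interval -9.0000 ± 3.7264 = (-12.73, -5.27).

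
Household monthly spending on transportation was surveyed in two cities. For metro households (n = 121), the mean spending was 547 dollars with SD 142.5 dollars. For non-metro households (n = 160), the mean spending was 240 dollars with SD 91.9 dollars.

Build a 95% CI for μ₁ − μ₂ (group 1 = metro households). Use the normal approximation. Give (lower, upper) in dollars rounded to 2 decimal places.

(277.89, 336.11)

Per-group SEs: s₁/√n₁ = 142.5/√121 = 12.9545, s₂/√n₂ = 91.9/√160 = 7.2653.
Unpooled SE of the difference: √(167.81907025 + 52.78458409) = 14.8527.
Margin of error = z* · SE = 1.960 × 14.8527 = 29.1113.
x̄₁ − x̄₂ = 547 − 240 = 307.0000.
CI: 307.0000 ± 29.1113 = (277.89, 336.11).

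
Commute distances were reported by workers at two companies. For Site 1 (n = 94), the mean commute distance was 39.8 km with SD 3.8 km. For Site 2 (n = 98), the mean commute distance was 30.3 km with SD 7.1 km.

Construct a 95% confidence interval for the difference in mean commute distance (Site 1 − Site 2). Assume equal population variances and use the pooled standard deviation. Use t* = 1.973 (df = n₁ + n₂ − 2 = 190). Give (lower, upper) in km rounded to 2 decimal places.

(7.87, 11.13)

s_p = √[((n₁−1)s₁² + (n₂−1)s₂²)/(n₁+n₂−2)] = √[(93·3.8² + 97·7.1²)/190] = 5.7274.
SE = 5.7274·√(1/94 + 1/98) = 0.8269.
With t* = 1.973, margin = 1.973 × 0.8269 = 1.6315.
x̄₁ − x̄₂ = 39.8 − 30.3 = 9.5000; interval 9.5000 ± 1.6315 = (7.87, 11.13).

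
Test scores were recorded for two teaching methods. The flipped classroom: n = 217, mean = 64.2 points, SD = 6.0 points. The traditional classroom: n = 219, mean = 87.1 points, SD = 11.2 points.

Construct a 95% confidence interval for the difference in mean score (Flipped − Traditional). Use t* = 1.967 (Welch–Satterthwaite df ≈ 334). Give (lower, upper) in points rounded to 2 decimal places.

(-24.59, -21.21)

SE₁ = s₁/√n₁ = 6.0/√217 = 0.4073; SE₂ = 11.2/√219 = 0.7568.
Independent samples, unequal variances: SE_diff = √(SE₁² + SE₂²) = √(0.16589329 + 0.57274624) = 0.8594.
t* = 1.967, so margin of error = 1.967 × 0.8594 = 1.6904.
Difference in means = 64.2 − 87.1 = -22.9000.
-22.9000 ± 1.6904 → (-24.59, -21.21).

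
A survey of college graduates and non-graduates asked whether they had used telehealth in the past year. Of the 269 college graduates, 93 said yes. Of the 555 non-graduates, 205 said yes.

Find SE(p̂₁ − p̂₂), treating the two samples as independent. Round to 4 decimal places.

0.0355

First, p̂₁ = 93/269 = 0.3457; p̂₂ = 205/555 = 0.3694.
The two standard errors are √(0.3457×0.6543/269) = 0.02900 and √(0.3694×0.6306/555) = 0.02049.
Because the samples are independent, SE_diff = √(0.02900² + 0.02049²) = 0.03551.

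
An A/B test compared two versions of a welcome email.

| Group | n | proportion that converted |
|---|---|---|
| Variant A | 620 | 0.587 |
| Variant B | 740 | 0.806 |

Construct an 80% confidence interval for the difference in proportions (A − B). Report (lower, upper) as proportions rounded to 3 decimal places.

(-0.250, -0.188)

SE₁ = √(p̂₁(1−p̂₁)/n₁) = √(0.5870·0.4130/620) = 0.01977; SE₂ = √(0.8060·0.1940/740) = 0.01454.
Independent samples: SE of the difference = √(SE₁² + SE₂²) = √(0.0003908529 + 0.0002114116) = 0.02454.
z* for 80% confidence is 1.282, so the margin of error is 1.282 × 0.02454 = 0.03146.
Point estimate p̂₁ − p̂₂ = 0.5870 − 0.8060 = -0.2190.
-0.2190 ± 0.03146 → (-0.250, -0.188).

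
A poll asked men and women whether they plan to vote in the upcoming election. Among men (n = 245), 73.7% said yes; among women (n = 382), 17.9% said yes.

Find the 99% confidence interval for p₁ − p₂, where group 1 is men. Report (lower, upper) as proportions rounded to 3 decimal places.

SE₁ = √(p̂₁(1−p̂₁)/n₁) = √(0.7370·0.2630/245) = 0.02813; SE₂ = √(0.1790·0.8210/382) = 0.01961.
Independent samples: SE of the difference = √(SE₁² + SE₂²) = √(0.0007912969 + 0.0003845521) = 0.03429.
z* for 99% confidence is 2.576, so the margin of error is 2.576 × 0.03429 = 0.08833.
Point estimate p̂₁ − p̂₂ = 0.7370 − 0.1790 = 0.5580.
0.5580 ± 0.08833 → (0.470, 0.646).

(0.470, 0.646)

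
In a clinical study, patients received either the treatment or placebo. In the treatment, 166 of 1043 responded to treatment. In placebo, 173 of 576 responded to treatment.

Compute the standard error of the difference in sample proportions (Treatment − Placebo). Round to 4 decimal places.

0.0222

First, p̂₁ = 166/1043 = 0.1592; p̂₂ = 173/576 = 0.3003.
The two standard errors are √(0.1592×0.8408/1043) = 0.01133 and √(0.3003×0.6997/576) = 0.01910.
Because the samples are independent, SE_diff = √(0.01133² + 0.01910²) = 0.02221.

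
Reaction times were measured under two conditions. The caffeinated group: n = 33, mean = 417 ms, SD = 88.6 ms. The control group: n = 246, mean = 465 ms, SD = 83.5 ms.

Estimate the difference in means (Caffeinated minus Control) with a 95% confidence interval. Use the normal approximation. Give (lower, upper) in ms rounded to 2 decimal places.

SE₁ = s₁/√n₁ = 88.6/√33 = 15.4233; SE₂ = 83.5/√246 = 5.3238.
Independent samples, unequal variances: SE_diff = √(SE₁² + SE₂²) = √(237.87818289 + 28.34284644) = 16.3163.
z* = 1.960, so margin of error = 1.960 × 16.3163 = 31.9799.
Difference in means = 417 − 465 = -48.0000.
-48.0000 ± 31.9799 → (-79.98, -16.02).

(-79.98, -16.02)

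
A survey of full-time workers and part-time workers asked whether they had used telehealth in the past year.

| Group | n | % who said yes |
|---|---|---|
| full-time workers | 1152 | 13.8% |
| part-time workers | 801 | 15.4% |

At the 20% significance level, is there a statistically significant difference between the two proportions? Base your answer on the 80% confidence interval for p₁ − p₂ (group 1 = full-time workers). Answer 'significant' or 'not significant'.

Each SE is √(p̂(1−p̂)/n): √(0.1380·0.8620/1152) = 0.01016 and √(0.1540·0.8460/801) = 0.01275.
SE(p̂₁ − p̂₂) = √(SE₁² + SE₂²) = √(0.0001032256 + 0.0001625625) = 0.01630, since the two samples are independent.
At 80% confidence z* = 1.282; margin = 1.282 × 0.01630 = 0.02090.
The difference is 0.1380 − 0.1540 = -0.0160, so the interval is -0.0160 ± 0.02090 = (-0.03690, 0.00490).
The interval (-0.03690, 0.00490) contains 0, so the difference is not significant.

not significant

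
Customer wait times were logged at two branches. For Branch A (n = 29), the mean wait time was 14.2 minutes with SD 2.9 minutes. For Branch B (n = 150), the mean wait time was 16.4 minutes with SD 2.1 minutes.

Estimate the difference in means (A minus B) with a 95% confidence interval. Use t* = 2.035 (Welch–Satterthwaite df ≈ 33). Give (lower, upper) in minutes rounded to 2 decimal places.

SE₁ = s₁/√n₁ = 2.9/√29 = 0.5385; SE₂ = 2.1/√150 = 0.1715.
Independent samples, unequal variances: SE_diff = √(SE₁² + SE₂²) = √(0.28998225 + 0.02941225) = 0.5651.
t* = 2.035, so margin of error = 2.035 × 0.5651 = 1.1500.
Difference in means = 14.2 − 16.4 = -2.2000.
-2.2000 ± 1.1500 → (-3.35, -1.05).

(-3.35, -1.05)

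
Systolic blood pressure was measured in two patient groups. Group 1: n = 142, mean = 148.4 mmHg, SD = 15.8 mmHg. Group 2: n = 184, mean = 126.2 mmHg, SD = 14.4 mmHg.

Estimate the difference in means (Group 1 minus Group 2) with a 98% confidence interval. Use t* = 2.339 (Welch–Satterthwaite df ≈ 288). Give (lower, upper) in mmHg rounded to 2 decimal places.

(18.23, 26.17)

Standard errors of each mean: 15.8/√142 = 1.3259 and 14.4/√184 = 1.0616.
SE(x̄₁ − x̄₂) = √(1.3259² + 1.0616²) = 1.6985 for independent samples with unequal variances.
With t* = 2.339, the margin is 2.339 × 1.6985 = 3.9728.
x̄₁ − x̄₂ = 148.4 − 126.2 = 22.2000; the interval is 22.2000 ± 3.9728 = (18.23, 26.17).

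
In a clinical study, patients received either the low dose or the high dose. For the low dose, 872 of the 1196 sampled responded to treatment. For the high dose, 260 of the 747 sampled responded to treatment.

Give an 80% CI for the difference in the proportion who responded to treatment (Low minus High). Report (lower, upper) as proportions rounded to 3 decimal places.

(0.353, 0.409)

p̂₁ = 872/1196 = 0.7291 and p̂₂ = 260/747 = 0.3481.
SE₁ = √(p̂₁(1−p̂₁)/n₁) = √(0.7291·0.2709/1196) = 0.01285; SE₂ = √(0.3481·0.6519/747) = 0.01743.
Independent samples: SE of the difference = √(SE₁² + SE₂²) = √(0.0001651225 + 0.0003038049) = 0.02165.
z* for 80% confidence is 1.282, so the margin of error is 1.282 × 0.02165 = 0.02776.
Point estimate p̂₁ − p̂₂ = 0.7291 − 0.3481 = 0.3810.
0.3810 ± 0.02776 → (0.353, 0.409).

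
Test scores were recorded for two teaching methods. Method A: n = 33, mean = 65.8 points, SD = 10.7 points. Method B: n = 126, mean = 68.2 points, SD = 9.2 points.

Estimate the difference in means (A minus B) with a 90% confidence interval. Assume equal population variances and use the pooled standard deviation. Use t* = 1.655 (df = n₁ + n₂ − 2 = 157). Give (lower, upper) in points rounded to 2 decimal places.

Pooled variance s_p² = [32·10.7² + 125·9.2²] / (33+126−2) = 90.7241, so s_p = 9.5249.
SE_diff = s_p·√(1/n₁ + 1/n₂) = 9.5249·√(1/33 + 1/126) = 1.8626.
t* = 1.655; margin = 1.655 × 1.8626 = 3.0826.
Difference = 65.8 − 68.2 = -2.4000.
-2.4000 ± 3.0826 → (-5.48, 0.68).

(-5.48, 0.68)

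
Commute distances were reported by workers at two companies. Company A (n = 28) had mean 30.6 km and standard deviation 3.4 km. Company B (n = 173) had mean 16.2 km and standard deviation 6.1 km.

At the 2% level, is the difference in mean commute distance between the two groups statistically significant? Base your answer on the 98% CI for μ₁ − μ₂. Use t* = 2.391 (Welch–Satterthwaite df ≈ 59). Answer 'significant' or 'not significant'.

significant

SE₁ = s₁/√n₁ = 3.4/√28 = 0.6425; SE₂ = 6.1/√173 = 0.4638.
Independent samples, unequal variances: SE_diff = √(SE₁² + SE₂²) = √(0.41280625 + 0.21511044) = 0.7924.
t* = 2.391, so margin of error = 2.391 × 0.7924 = 1.8946.
Difference in means = 30.6 − 16.2 = 14.4000.
14.4000 ± 1.8946 → (12.5054, 16.2946).
The interval (12.5054, 16.2946) does not contain 0, so the difference is significant.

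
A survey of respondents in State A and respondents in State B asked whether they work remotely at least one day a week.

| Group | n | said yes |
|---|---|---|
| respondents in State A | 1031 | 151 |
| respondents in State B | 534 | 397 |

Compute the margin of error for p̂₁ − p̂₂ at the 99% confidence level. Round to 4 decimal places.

0.0563

p̂₁ = 151/1031 = 0.1465 and p̂₂ = 397/534 = 0.7434.
SE₁ = √(p̂₁(1−p̂₁)/n₁) = √(0.1465·0.8535/1031) = 0.01101; SE₂ = √(0.7434·0.2566/534) = 0.01890.
Independent samples: SE of the difference = √(SE₁² + SE₂²) = √(0.0001212201 + 0.00035721) = 0.02187.
z* for 99% confidence is 2.576, so the margin of error is 2.576 × 0.02187 = 0.05634.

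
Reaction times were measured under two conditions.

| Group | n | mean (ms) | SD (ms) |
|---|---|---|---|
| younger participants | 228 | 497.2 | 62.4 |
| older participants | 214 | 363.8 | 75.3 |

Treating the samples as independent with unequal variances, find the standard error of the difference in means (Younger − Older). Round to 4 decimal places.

Standard errors of each mean: 62.4/√228 = 4.1325 and 75.3/√214 = 5.1474.
SE(x̄₁ − x̄₂) = √(4.1325² + 5.1474²) = 6.6010 for independent samples with unequal variances.

6.6010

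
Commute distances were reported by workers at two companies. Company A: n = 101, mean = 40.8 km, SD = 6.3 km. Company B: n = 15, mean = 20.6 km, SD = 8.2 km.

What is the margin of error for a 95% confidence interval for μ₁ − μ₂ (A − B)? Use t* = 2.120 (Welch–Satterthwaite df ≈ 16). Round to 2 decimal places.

4.68

Per-group SEs: s₁/√n₁ = 6.3/√101 = 0.6269, s₂/√n₂ = 8.2/√15 = 2.1172.
Unpooled SE of the difference: √(0.39300361 + 4.48253584) = 2.2081.
Margin of error = t* · SE = 2.120 × 2.2081 = 4.6812.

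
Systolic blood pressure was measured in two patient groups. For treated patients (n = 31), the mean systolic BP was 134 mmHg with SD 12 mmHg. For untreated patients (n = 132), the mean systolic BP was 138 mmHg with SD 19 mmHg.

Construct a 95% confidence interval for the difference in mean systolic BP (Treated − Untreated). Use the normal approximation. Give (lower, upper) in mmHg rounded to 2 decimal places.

Standard errors of each mean: 12/√31 = 2.1553 and 19/√132 = 1.6537.
SE(x̄₁ − x̄₂) = √(2.1553² + 1.6537²) = 2.7166 for independent samples with unequal variances.
With z* = 1.960, the margin is 1.960 × 2.7166 = 5.3245.
x̄₁ − x̄₂ = 134 − 138 = -4.0000; the interval is -4.0000 ± 5.3245 = (-9.32, 1.32).

(-9.32, 1.32)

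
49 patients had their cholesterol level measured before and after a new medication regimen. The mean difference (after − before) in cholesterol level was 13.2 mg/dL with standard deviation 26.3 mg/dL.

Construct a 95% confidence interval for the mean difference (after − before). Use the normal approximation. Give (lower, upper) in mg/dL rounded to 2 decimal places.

(5.84, 20.56)

Paired design: SE = s_d/√n = 26.3/√49 = 3.7571.
z* = 1.960; margin of error = 1.960 × 3.7571 = 7.3639.
13.2 ± 7.3639 → (5.84, 20.56).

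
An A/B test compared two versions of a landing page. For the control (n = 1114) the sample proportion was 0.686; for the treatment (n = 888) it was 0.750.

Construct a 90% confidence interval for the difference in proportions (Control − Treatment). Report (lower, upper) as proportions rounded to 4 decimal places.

(-0.0971, -0.0309)

SE₁ = √(p̂₁(1−p̂₁)/n₁) = √(0.6860·0.3140/1114) = 0.01391; SE₂ = √(0.7500·0.2500/888) = 0.01453.
Independent samples: SE of the difference = √(SE₁² + SE₂²) = √(0.0001934881 + 0.0002111209) = 0.02011.
z* for 90% confidence is 1.645, so the margin of error is 1.645 × 0.02011 = 0.03308.
Point estimate p̂₁ − p̂₂ = 0.6860 − 0.7500 = -0.0640.
-0.0640 ± 0.03308 → (-0.0971, -0.0309).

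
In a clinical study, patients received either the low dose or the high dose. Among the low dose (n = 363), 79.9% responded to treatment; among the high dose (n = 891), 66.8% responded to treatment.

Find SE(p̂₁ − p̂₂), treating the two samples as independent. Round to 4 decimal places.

The two standard errors are √(0.7990×0.2010/363) = 0.02103 and √(0.6680×0.3320/891) = 0.01578.
Because the samples are independent, SE_diff = √(0.02103² + 0.01578²) = 0.02629.

0.0263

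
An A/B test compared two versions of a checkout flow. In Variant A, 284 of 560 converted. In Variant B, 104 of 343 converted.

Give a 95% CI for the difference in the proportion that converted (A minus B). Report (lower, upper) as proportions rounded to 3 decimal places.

(0.140, 0.268)

Sample proportions: 284/560 = 0.5071, 104/343 = 0.3032.
Each SE is √(p̂(1−p̂)/n): √(0.5071·0.4929/560) = 0.02113 and √(0.3032·0.6968/343) = 0.02482.
SE(p̂₁ − p̂₂) = √(SE₁² + SE₂²) = √(0.0004464769 + 0.0006160324) = 0.03260, since the two samples are independent.
At 95% confidence z* = 1.960; margin = 1.960 × 0.03260 = 0.06390.
The difference is 0.5071 − 0.3032 = 0.2039, so the interval is 0.2039 ± 0.06390 = (0.140, 0.268).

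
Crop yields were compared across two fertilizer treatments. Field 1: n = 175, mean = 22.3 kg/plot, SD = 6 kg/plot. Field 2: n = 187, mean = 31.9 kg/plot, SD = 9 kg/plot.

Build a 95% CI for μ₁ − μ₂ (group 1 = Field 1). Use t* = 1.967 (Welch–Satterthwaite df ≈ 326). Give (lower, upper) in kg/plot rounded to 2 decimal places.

(-11.17, -8.03)

Standard errors of each mean: 6/√175 = 0.4536 and 9/√187 = 0.6581.
SE(x̄₁ − x̄₂) = √(0.4536² + 0.6581²) = 0.7993 for independent samples with unequal variances.
With t* = 1.967, the margin is 1.967 × 0.7993 = 1.5722.
x̄₁ − x̄₂ = 22.3 − 31.9 = -9.6000; the interval is -9.6000 ± 1.5722 = (-11.17, -8.03).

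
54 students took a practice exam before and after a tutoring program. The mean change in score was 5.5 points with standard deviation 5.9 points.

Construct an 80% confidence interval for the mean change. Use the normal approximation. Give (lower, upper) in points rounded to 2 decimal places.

(4.47, 6.53)

This is a matched-pairs design, so SE = s_d/√n = 5.9/√54 = 0.8029.
Margin = 1.282 × 0.8029 = 1.0293; the interval is 5.5 ± 1.0293 = (4.47, 6.53).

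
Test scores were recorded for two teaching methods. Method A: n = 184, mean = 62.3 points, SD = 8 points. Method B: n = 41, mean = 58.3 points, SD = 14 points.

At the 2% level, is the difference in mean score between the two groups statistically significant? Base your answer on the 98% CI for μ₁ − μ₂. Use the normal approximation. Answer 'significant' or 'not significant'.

not significant

SE₁ = s₁/√n₁ = 8/√184 = 0.5898; SE₂ = 14/√41 = 2.1864.
Independent samples, unequal variances: SE_diff = √(SE₁² + SE₂²) = √(0.34786404 + 4.78034496) = 2.2646.
z* = 2.326, so margin of error = 2.326 × 2.2646 = 5.2675.
Difference in means = 62.3 − 58.3 = 4.0000.
4.0000 ± 5.2675 → (-1.2675, 9.2675).
The interval (-1.2675, 9.2675) contains 0, so the difference is not significant.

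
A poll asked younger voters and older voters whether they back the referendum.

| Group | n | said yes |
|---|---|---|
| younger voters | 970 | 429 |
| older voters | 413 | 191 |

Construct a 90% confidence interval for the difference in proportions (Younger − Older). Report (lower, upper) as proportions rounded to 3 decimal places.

(-0.068, 0.028)

p̂₁ = 429/970 = 0.4423 and p̂₂ = 191/413 = 0.4625.
SE₁ = √(p̂₁(1−p̂₁)/n₁) = √(0.4423·0.5577/970) = 0.01595; SE₂ = √(0.4625·0.5375/413) = 0.02453.
Independent samples: SE of the difference = √(SE₁² + SE₂²) = √(0.0002544025 + 0.0006017209) = 0.02926.
z* for 90% confidence is 1.645, so the margin of error is 1.645 × 0.02926 = 0.04813.
Point estimate p̂₁ − p̂₂ = 0.4423 − 0.4625 = -0.0202.
-0.0202 ± 0.04813 → (-0.068, 0.028).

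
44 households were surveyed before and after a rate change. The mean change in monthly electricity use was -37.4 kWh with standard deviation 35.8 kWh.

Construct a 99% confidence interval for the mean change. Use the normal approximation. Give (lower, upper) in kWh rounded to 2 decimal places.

Paired design: SE = s_d/√n = 35.8/√44 = 5.3971.
z* = 2.576; margin of error = 2.576 × 5.3971 = 13.9029.
-37.4 ± 13.9029 → (-51.30, -23.50).

(-51.30, -23.50)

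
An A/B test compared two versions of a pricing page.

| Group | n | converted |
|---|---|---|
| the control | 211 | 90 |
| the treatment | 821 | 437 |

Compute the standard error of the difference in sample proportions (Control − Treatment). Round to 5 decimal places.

0.03824

Sample proportions: 90/211 = 0.4265, 437/821 = 0.5323.
Each SE is √(p̂(1−p̂)/n): √(0.4265·0.5735/211) = 0.03405 and √(0.5323·0.4677/821) = 0.01741.
SE(p̂₁ − p̂₂) = √(SE₁² + SE₂²) = √(0.0011594025 + 0.0003031081) = 0.03824, since the two samples are independent.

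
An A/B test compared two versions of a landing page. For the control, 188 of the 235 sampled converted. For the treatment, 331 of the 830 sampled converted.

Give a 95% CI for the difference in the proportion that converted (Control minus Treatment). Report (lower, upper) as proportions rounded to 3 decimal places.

(0.340, 0.462)

Sample proportions: 188/235 = 0.8000, 331/830 = 0.3988.
Each SE is √(p̂(1−p̂)/n): √(0.8000·0.2000/235) = 0.02609 and √(0.3988·0.6012/830) = 0.01700.
SE(p̂₁ − p̂₂) = √(SE₁² + SE₂²) = √(0.0006806881 + 0.000289) = 0.03114, since the two samples are independent.
At 95% confidence z* = 1.960; margin = 1.960 × 0.03114 = 0.06103.
The difference is 0.8000 − 0.3988 = 0.4012, so the interval is 0.4012 ± 0.06103 = (0.340, 0.462).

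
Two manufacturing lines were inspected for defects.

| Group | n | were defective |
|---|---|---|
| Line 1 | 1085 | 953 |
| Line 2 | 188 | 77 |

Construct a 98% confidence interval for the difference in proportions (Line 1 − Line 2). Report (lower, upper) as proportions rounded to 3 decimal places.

First, p̂₁ = 953/1085 = 0.8783; p̂₂ = 77/188 = 0.4096.
The two standard errors are √(0.8783×0.1217/1085) = 0.00993 and √(0.4096×0.5904/188) = 0.03587.
Because the samples are independent, SE_diff = √(0.00993² + 0.03587²) = 0.03722.
Using z* = 2.326 for 98%, ME = 2.326 × 0.03722 = 0.08657.
p̂₁ − p̂₂ = 0.4687; interval 0.4687 ± 0.08657 gives (0.382, 0.555).

(0.382, 0.555)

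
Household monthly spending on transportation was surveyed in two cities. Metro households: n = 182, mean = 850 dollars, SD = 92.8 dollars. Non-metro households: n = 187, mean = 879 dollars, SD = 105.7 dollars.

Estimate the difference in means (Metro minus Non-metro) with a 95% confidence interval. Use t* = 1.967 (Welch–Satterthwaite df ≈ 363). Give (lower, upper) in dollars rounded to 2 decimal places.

(-49.35, -8.65)

SE₁ = s₁/√n₁ = 92.8/√182 = 6.8788; SE₂ = 105.7/√187 = 7.7295.
Independent samples, unequal variances: SE_diff = √(SE₁² + SE₂²) = √(47.31788944 + 59.74517025) = 10.3471.
t* = 1.967, so margin of error = 1.967 × 10.3471 = 20.3527.
Difference in means = 850 − 879 = -29.0000.
-29.0000 ± 20.3527 → (-49.35, -8.65).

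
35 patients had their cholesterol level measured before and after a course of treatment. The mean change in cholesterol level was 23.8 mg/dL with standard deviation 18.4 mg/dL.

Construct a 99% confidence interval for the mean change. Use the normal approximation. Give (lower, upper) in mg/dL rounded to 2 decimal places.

This is a matched-pairs design, so SE = s_d/√n = 18.4/√35 = 3.1102.
Margin = 2.576 × 3.1102 = 8.0119; the interval is 23.8 ± 8.0119 = (15.79, 31.81).

(15.79, 31.81)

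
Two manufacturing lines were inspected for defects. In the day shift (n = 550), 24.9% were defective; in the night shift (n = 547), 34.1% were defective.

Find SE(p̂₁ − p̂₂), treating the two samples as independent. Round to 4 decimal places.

0.0274

Each SE is √(p̂(1−p̂)/n): √(0.2490·0.7510/550) = 0.01844 and √(0.3410·0.6590/547) = 0.02027.
SE(p̂₁ − p̂₂) = √(SE₁² + SE₂²) = √(0.0003400336 + 0.0004108729) = 0.02740, since the two samples are independent.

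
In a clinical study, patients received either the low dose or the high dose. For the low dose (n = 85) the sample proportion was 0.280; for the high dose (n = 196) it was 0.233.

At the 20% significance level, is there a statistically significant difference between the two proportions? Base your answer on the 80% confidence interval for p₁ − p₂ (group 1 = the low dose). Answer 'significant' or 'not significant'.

SE₁ = √(p̂₁(1−p̂₁)/n₁) = √(0.2800·0.7200/85) = 0.04870; SE₂ = √(0.2330·0.7670/196) = 0.03020.
Independent samples: SE of the difference = √(SE₁² + SE₂²) = √(0.00237169 + 0.00091204) = 0.05730.
z* for 80% confidence is 1.282, so the margin of error is 1.282 × 0.05730 = 0.07346.
Point estimate p̂₁ − p̂₂ = 0.2800 − 0.2330 = 0.0470.
0.0470 ± 0.07346 → (-0.02646, 0.12046).
The interval (-0.02646, 0.12046) contains 0, so the difference is not significant.

not significant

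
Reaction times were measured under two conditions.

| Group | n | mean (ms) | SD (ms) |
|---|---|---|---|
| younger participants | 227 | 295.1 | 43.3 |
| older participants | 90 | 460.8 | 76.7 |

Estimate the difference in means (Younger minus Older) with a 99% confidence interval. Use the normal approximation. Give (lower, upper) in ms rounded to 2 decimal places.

(-187.80, -143.60)

Per-group SEs: s₁/√n₁ = 43.3/√227 = 2.8739, s₂/√n₂ = 76.7/√90 = 8.0849.
Unpooled SE of the difference: √(8.25930121 + 65.36560801) = 8.5805.
Margin of error = z* · SE = 2.576 × 8.5805 = 22.1034.
x̄₁ − x̄₂ = 295.1 − 460.8 = -165.7000.
CI: -165.7000 ± 22.1034 = (-187.80, -143.60).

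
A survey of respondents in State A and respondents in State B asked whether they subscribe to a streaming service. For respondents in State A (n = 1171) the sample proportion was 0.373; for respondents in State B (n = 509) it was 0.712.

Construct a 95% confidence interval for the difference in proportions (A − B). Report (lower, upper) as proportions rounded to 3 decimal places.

Each SE is √(p̂(1−p̂)/n): √(0.3730·0.6270/1171) = 0.01413 and √(0.7120·0.2880/509) = 0.02007.
SE(p̂₁ − p̂₂) = √(SE₁² + SE₂²) = √(0.0001996569 + 0.0004028049) = 0.02455, since the two samples are independent.
At 95% confidence z* = 1.960; margin = 1.960 × 0.02455 = 0.04812.
The difference is 0.3730 − 0.7120 = -0.3390, so the interval is -0.3390 ± 0.04812 = (-0.387, -0.291).

(-0.387, -0.291)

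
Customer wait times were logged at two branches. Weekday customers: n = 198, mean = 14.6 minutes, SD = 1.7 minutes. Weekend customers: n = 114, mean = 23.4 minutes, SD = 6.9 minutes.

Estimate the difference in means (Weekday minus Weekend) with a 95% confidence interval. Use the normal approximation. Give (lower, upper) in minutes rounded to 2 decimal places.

SE₁ = s₁/√n₁ = 1.7/√198 = 0.1208; SE₂ = 6.9/√114 = 0.6462.
Independent samples, unequal variances: SE_diff = √(SE₁² + SE₂²) = √(0.01459264 + 0.41757444) = 0.6574.
z* = 1.960, so margin of error = 1.960 × 0.6574 = 1.2885.
Difference in means = 14.6 − 23.4 = -8.8000.
-8.8000 ± 1.2885 → (-10.09, -7.51).

(-10.09, -7.51)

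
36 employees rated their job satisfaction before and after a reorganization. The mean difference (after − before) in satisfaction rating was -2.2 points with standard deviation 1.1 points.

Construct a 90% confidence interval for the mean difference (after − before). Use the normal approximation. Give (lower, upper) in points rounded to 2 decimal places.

(-2.50, -1.90)

This is a matched-pairs design, so SE = s_d/√n = 1.1/√36 = 0.1833.
Margin = 1.645 × 0.1833 = 0.3015; the interval is -2.2 ± 0.3015 = (-2.50, -1.90).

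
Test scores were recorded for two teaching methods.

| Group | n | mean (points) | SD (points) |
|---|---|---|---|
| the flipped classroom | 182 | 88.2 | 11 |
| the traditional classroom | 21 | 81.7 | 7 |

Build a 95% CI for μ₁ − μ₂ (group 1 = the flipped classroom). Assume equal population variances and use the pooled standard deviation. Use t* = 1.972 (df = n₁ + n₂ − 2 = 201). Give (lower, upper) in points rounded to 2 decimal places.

Pooled variance s_p² = [181·11² + 20·7²] / (182+21−2) = 113.8358, so s_p = 10.6694.
SE_diff = s_p·√(1/n₁ + 1/n₂) = 10.6694·√(1/182 + 1/21) = 2.4589.
t* = 1.972; margin = 1.972 × 2.4589 = 4.8490.
Difference = 88.2 − 81.7 = 6.5000.
6.5000 ± 4.8490 → (1.65, 11.35).

(1.65, 11.35)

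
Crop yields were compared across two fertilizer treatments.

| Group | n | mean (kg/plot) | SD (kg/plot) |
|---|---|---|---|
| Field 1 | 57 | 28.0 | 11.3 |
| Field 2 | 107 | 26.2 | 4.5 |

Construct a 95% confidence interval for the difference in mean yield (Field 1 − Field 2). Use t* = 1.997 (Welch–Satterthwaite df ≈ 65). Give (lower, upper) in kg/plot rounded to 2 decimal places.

(-1.31, 4.91)

SE₁ = s₁/√n₁ = 11.3/√57 = 1.4967; SE₂ = 4.5/√107 = 0.4350.
Independent samples, unequal variances: SE_diff = √(SE₁² + SE₂²) = √(2.24011089 + 0.189225) = 1.5586.
t* = 1.997, so margin of error = 1.997 × 1.5586 = 3.1125.
Difference in means = 28.0 − 26.2 = 1.8000.
1.8000 ± 3.1125 → (-1.31, 4.91).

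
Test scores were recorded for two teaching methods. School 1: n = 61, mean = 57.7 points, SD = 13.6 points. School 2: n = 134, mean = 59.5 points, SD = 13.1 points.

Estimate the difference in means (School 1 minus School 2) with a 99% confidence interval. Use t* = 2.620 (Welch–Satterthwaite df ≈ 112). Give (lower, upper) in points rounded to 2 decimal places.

Standard errors of each mean: 13.6/√61 = 1.7413 and 13.1/√134 = 1.1317.
SE(x̄₁ − x̄₂) = √(1.7413² + 1.1317²) = 2.0767 for independent samples with unequal variances.
With t* = 2.620, the margin is 2.620 × 2.0767 = 5.4410.
x̄₁ − x̄₂ = 57.7 − 59.5 = -1.8000; the interval is -1.8000 ± 5.4410 = (-7.24, 3.64).

(-7.24, 3.64)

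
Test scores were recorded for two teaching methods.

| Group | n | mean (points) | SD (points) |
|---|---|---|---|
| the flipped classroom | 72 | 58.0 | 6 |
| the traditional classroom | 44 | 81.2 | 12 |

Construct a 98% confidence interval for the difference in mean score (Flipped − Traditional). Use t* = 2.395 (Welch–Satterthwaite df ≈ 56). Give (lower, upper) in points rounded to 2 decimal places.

(-27.85, -18.55)

SE₁ = s₁/√n₁ = 6/√72 = 0.7071; SE₂ = 12/√44 = 1.8091.
Independent samples, unequal variances: SE_diff = √(SE₁² + SE₂²) = √(0.49999041 + 3.27284281) = 1.9424.
t* = 2.395, so margin of error = 2.395 × 1.9424 = 4.6520.
Difference in means = 58.0 − 81.2 = -23.2000.
-23.2000 ± 4.6520 → (-27.85, -18.55).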